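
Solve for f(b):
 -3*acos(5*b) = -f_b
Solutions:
 f(b) = C1 + 3*b*acos(5*b) - 3*sqrt(1 - 25*b^2)/5


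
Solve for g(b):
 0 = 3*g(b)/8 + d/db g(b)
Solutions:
 g(b) = C1*exp(-3*b/8)


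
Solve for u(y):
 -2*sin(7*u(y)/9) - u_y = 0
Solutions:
 2*y + 9*log(cos(7*u(y)/9) - 1)/14 - 9*log(cos(7*u(y)/9) + 1)/14 = C1


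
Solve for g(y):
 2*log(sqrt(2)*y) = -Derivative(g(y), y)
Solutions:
 g(y) = C1 - 2*y*log(y) - y*log(2) + 2*y


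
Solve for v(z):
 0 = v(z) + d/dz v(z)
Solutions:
 v(z) = C1*exp(-z)


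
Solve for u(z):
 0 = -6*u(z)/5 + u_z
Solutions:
 u(z) = C1*exp(6*z/5)


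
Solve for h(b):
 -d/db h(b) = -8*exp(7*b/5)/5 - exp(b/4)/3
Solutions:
 h(b) = C1 + 8*exp(7*b/5)/7 + 4*exp(b/4)/3


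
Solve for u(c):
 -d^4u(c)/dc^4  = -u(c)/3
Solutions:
 u(c) = C1*exp(-3^(3/4)*c/3) + C2*exp(3^(3/4)*c/3) + C3*sin(3^(3/4)*c/3) + C4*cos(3^(3/4)*c/3)


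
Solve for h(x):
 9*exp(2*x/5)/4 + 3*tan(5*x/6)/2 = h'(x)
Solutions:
 h(x) = C1 + 45*exp(2*x/5)/8 - 9*log(cos(5*x/6))/5


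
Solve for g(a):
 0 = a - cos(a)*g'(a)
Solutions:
 g(a) = C1 + Integral(a/cos(a), a)


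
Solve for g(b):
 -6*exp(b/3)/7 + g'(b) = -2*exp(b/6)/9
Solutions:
 g(b) = C1 - 4*exp(b/6)/3 + 18*exp(b/3)/7


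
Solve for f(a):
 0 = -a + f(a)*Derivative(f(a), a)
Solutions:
 f(a) = -sqrt(C1 + a^2)
 f(a) = sqrt(C1 + a^2)


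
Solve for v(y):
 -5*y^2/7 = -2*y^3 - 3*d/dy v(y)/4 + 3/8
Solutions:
 v(y) = C1 - 2*y^4/3 + 20*y^3/63 + y/2


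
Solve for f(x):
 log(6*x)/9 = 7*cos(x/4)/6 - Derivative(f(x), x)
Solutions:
 f(x) = C1 - x*log(x)/9 - x*log(6)/9 + x/9 + 14*sin(x/4)/3


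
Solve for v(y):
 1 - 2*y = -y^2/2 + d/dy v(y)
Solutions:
 v(y) = C1 + y^3/6 - y^2 + y


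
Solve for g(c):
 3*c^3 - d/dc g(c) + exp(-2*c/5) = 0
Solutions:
 g(c) = C1 + 3*c^4/4 - 5*exp(-2*c/5)/2


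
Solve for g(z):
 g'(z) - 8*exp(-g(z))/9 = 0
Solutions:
 g(z) = log(C1 + 8*z/9)


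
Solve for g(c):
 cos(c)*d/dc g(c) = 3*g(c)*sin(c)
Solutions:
 g(c) = C1/cos(c)^3


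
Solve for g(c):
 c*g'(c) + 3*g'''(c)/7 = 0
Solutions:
 g(c) = C1 + Integral(C2*airyai(-3^(2/3)*7^(1/3)*c/3) + C3*airybi(-3^(2/3)*7^(1/3)*c/3), c)


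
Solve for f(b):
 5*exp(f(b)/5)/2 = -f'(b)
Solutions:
 f(b) = 5*log(1/(C1 + 5*b)) + 5*log(10)


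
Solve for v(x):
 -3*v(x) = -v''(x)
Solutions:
 v(x) = C1*exp(-sqrt(3)*x) + C2*exp(sqrt(3)*x)


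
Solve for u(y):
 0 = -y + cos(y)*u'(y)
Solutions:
 u(y) = C1 + Integral(y/cos(y), y)


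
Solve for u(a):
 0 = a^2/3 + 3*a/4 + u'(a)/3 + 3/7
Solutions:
 u(a) = C1 - a^3/3 - 9*a^2/8 - 9*a/7


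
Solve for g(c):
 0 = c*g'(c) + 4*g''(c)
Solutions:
 g(c) = C1 + C2*erf(sqrt(2)*c/4)


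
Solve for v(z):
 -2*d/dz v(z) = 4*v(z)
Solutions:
 v(z) = C1*exp(-2*z)


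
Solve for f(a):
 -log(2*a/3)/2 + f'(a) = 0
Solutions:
 f(a) = C1 + a*log(a)/2 - a*log(3)/2 - a/2 + a*log(2)/2


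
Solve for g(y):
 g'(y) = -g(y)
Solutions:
 g(y) = C1*exp(-y)


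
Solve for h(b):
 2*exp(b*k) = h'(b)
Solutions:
 h(b) = C1 + 2*exp(b*k)/k


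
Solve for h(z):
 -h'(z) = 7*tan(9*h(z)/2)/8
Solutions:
 h(z) = -2*asin(C1*exp(-63*z/16))/9 + 2*pi/9
 h(z) = 2*asin(C1*exp(-63*z/16))/9


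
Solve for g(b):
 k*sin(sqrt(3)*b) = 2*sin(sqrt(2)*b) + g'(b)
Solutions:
 g(b) = C1 - sqrt(3)*k*cos(sqrt(3)*b)/3 + sqrt(2)*cos(sqrt(2)*b)


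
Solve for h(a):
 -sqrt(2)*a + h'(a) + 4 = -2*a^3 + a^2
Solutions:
 h(a) = C1 - a^4/2 + a^3/3 + sqrt(2)*a^2/2 - 4*a


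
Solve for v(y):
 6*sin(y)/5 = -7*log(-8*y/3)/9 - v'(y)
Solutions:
 v(y) = C1 - 7*y*log(-y)/9 - 7*y*log(2)/3 + 7*y/9 + 7*y*log(3)/9 + 6*cos(y)/5


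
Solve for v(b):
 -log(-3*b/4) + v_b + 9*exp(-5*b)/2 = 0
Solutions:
 v(b) = C1 + b*log(-b) + b*(-2*log(2) - 1 + log(3)) + 9*exp(-5*b)/10


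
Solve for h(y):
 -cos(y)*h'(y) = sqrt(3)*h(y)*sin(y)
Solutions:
 h(y) = C1*cos(y)^(sqrt(3))


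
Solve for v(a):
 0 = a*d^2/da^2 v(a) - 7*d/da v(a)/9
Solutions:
 v(a) = C1 + C2*a^(16/9)


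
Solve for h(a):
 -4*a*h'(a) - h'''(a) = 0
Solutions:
 h(a) = C1 + Integral(C2*airyai(-2^(2/3)*a) + C3*airybi(-2^(2/3)*a), a)


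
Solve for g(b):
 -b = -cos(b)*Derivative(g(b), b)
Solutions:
 g(b) = C1 + Integral(b/cos(b), b)


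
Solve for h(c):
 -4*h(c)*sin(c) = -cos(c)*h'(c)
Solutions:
 h(c) = C1/cos(c)^4


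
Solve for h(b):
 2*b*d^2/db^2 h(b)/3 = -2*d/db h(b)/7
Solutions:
 h(b) = C1 + C2*b^(4/7)


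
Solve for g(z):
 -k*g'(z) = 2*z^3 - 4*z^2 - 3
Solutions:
 g(z) = C1 - z^4/(2*k) + 4*z^3/(3*k) + 3*z/k


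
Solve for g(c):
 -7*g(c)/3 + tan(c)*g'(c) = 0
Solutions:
 g(c) = C1*sin(c)^(7/3)


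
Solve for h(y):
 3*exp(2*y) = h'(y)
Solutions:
 h(y) = C1 + 3*exp(2*y)/2


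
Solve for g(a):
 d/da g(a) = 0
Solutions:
 g(a) = C1


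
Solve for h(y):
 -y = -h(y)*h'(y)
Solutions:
 h(y) = -sqrt(C1 + y^2)
 h(y) = sqrt(C1 + y^2)


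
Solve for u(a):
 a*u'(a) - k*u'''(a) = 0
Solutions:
 u(a) = C1 + Integral(C2*airyai(a*(1/k)^(1/3)) + C3*airybi(a*(1/k)^(1/3)), a)


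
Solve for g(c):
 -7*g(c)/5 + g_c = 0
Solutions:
 g(c) = C1*exp(7*c/5)


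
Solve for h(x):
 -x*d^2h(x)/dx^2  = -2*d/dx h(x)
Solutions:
 h(x) = C1 + C2*x^3


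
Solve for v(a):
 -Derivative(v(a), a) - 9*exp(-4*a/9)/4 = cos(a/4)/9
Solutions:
 v(a) = C1 - 4*sin(a/4)/9 + 81*exp(-4*a/9)/16


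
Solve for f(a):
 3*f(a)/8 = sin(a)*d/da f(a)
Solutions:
 f(a) = C1*(cos(a) - 1)^(3/16)/(cos(a) + 1)^(3/16)


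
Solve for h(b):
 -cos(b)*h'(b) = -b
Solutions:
 h(b) = C1 + Integral(b/cos(b), b)


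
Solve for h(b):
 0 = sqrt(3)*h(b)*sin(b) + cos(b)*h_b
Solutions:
 h(b) = C1*cos(b)^(sqrt(3))


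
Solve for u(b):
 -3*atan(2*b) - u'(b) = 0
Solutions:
 u(b) = C1 - 3*b*atan(2*b) + 3*log(4*b^2 + 1)/4


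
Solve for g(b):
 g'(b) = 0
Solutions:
 g(b) = C1


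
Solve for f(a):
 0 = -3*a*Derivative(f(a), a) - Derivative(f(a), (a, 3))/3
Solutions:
 f(a) = C1 + Integral(C2*airyai(-3^(2/3)*a) + C3*airybi(-3^(2/3)*a), a)


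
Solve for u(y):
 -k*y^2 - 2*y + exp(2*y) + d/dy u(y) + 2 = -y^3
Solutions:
 u(y) = C1 + k*y^3/3 - y^4/4 + y^2 - 2*y - exp(2*y)/2


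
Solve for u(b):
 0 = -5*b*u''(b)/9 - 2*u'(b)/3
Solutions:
 u(b) = C1 + C2/b^(1/5)


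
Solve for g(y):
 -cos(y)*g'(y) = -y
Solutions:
 g(y) = C1 + Integral(y/cos(y), y)


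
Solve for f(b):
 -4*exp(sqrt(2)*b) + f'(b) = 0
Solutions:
 f(b) = C1 + 2*sqrt(2)*exp(sqrt(2)*b)


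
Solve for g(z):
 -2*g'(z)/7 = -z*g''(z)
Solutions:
 g(z) = C1 + C2*z^(9/7)


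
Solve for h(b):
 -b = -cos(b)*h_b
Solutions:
 h(b) = C1 + Integral(b/cos(b), b)


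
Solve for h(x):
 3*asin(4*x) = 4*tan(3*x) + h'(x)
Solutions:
 h(x) = C1 + 3*x*asin(4*x) + 3*sqrt(1 - 16*x^2)/4 + 4*log(cos(3*x))/3


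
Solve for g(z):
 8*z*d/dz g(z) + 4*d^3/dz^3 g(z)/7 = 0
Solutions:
 g(z) = C1 + Integral(C2*airyai(-14^(1/3)*z) + C3*airybi(-14^(1/3)*z), z)


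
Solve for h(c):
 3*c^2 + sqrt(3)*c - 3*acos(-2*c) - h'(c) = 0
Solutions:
 h(c) = C1 + c^3 + sqrt(3)*c^2/2 - 3*c*acos(-2*c) - 3*sqrt(1 - 4*c^2)/2


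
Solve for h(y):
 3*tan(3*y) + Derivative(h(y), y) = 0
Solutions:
 h(y) = C1 + log(cos(3*y))


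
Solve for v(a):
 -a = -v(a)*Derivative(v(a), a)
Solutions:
 v(a) = -sqrt(C1 + a^2)
 v(a) = sqrt(C1 + a^2)


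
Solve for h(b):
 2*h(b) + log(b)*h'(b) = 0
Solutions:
 h(b) = C1*exp(-2*li(b))


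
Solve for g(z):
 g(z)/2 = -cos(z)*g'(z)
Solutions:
 g(z) = C1*(sin(z) - 1)^(1/4)/(sin(z) + 1)^(1/4)


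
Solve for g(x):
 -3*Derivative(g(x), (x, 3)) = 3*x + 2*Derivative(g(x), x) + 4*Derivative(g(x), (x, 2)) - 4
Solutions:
 g(x) = C1 - 3*x^2/4 + 5*x + (C2*sin(sqrt(2)*x/3) + C3*cos(sqrt(2)*x/3))*exp(-2*x/3)


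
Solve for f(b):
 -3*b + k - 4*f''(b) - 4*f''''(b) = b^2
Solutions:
 f(b) = C1 + C2*b + C3*sin(b) + C4*cos(b) - b^4/48 - b^3/8 + b^2*(k + 2)/8


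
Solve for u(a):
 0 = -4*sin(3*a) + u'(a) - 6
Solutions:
 u(a) = C1 + 6*a - 4*cos(3*a)/3


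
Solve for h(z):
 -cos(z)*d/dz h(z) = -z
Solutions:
 h(z) = C1 + Integral(z/cos(z), z)


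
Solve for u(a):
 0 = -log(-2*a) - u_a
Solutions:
 u(a) = C1 - a*log(-a) + a*(1 - log(2))


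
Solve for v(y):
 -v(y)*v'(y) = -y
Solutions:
 v(y) = -sqrt(C1 + y^2)
 v(y) = sqrt(C1 + y^2)


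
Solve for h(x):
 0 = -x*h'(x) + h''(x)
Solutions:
 h(x) = C1 + C2*erfi(sqrt(2)*x/2)


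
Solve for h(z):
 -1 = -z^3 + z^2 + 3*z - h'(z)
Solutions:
 h(z) = C1 - z^4/4 + z^3/3 + 3*z^2/2 + z


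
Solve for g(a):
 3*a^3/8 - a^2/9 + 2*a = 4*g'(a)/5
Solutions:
 g(a) = C1 + 15*a^4/128 - 5*a^3/108 + 5*a^2/4


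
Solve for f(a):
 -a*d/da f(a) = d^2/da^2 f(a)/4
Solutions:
 f(a) = C1 + C2*erf(sqrt(2)*a)


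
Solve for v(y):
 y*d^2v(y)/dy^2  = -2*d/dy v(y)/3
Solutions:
 v(y) = C1 + C2*y^(1/3)


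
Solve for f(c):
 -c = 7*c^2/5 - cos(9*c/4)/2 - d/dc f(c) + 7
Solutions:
 f(c) = C1 + 7*c^3/15 + c^2/2 + 7*c - 2*sin(9*c/4)/9


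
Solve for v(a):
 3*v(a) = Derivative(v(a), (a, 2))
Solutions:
 v(a) = C1*exp(-sqrt(3)*a) + C2*exp(sqrt(3)*a)


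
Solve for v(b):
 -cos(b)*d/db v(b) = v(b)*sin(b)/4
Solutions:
 v(b) = C1*cos(b)^(1/4)


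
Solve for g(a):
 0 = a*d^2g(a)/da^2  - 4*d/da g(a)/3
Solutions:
 g(a) = C1 + C2*a^(7/3)


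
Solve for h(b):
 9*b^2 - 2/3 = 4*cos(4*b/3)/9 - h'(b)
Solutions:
 h(b) = C1 - 3*b^3 + 2*b/3 + sin(4*b/3)/3


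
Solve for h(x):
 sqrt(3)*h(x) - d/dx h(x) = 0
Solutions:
 h(x) = C1*exp(sqrt(3)*x)


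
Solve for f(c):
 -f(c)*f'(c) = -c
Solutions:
 f(c) = -sqrt(C1 + c^2)
 f(c) = sqrt(C1 + c^2)


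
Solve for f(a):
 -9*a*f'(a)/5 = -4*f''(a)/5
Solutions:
 f(a) = C1 + C2*erfi(3*sqrt(2)*a/4)


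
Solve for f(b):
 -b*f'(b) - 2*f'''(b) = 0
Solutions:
 f(b) = C1 + Integral(C2*airyai(-2^(2/3)*b/2) + C3*airybi(-2^(2/3)*b/2), b)


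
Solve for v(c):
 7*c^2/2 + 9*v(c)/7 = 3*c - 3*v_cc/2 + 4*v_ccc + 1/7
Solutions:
 v(c) = C1*exp(c*(-7^(2/3)*(24*sqrt(590) + 583)^(1/3) - 7*7^(1/3)/(24*sqrt(590) + 583)^(1/3) + 14)/112)*sin(sqrt(3)*7^(1/3)*c*(-7^(1/3)*(24*sqrt(590) + 583)^(1/3) + 7/(24*sqrt(590) + 583)^(1/3))/112) + C2*exp(c*(-7^(2/3)*(24*sqrt(590) + 583)^(1/3) - 7*7^(1/3)/(24*sqrt(590) + 583)^(1/3) + 14)/112)*cos(sqrt(3)*7^(1/3)*c*(-7^(1/3)*(24*sqrt(590) + 583)^(1/3) + 7/(24*sqrt(590) + 583)^(1/3))/112) + C3*exp(c*(7*7^(1/3)/(24*sqrt(590) + 583)^(1/3) + 7 + 7^(2/3)*(24*sqrt(590) + 583)^(1/3))/56) - 49*c^2/18 + 7*c/3 + 349/54


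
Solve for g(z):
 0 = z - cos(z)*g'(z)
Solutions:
 g(z) = C1 + Integral(z/cos(z), z)


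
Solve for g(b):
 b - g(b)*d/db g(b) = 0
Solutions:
 g(b) = -sqrt(C1 + b^2)
 g(b) = sqrt(C1 + b^2)


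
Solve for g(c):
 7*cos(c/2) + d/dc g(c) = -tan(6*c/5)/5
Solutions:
 g(c) = C1 + log(cos(6*c/5))/6 - 14*sin(c/2)


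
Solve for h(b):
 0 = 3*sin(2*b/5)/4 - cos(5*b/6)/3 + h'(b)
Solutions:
 h(b) = C1 + 2*sin(5*b/6)/5 + 15*cos(2*b/5)/8


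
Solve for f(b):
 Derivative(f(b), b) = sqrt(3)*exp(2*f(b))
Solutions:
 f(b) = log(-sqrt(-1/(C1 + sqrt(3)*b))) - log(2)/2
 f(b) = log(-1/(C1 + sqrt(3)*b))/2 - log(2)/2


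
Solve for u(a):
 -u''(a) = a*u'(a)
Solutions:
 u(a) = C1 + C2*erf(sqrt(2)*a/2)


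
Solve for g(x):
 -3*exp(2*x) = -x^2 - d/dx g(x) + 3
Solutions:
 g(x) = C1 - x^3/3 + 3*x + 3*exp(2*x)/2


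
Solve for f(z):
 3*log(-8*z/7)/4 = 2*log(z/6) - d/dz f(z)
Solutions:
 f(z) = C1 + 5*z*log(z)/4 + z*(-log(288) - 5/4 + 3*log(14)/4 - 3*I*pi/4)


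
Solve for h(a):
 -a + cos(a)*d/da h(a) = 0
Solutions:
 h(a) = C1 + Integral(a/cos(a), a)


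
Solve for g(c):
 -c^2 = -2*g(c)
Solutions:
 g(c) = c^2/2


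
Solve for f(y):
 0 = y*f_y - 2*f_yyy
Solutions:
 f(y) = C1 + Integral(C2*airyai(2^(2/3)*y/2) + C3*airybi(2^(2/3)*y/2), y)


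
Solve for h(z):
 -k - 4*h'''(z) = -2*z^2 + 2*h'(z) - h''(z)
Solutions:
 h(z) = C1 - k*z/2 + z^3/3 + z^2/2 - 7*z/2 + (C2*sin(sqrt(31)*z/8) + C3*cos(sqrt(31)*z/8))*exp(z/8)


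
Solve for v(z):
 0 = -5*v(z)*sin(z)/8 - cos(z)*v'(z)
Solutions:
 v(z) = C1*cos(z)^(5/8)


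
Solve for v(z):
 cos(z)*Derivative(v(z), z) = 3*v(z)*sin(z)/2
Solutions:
 v(z) = C1/cos(z)^(3/2)


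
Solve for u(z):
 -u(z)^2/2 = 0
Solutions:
 u(z) = 0


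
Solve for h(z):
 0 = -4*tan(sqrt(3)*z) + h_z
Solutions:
 h(z) = C1 - 4*sqrt(3)*log(cos(sqrt(3)*z))/3


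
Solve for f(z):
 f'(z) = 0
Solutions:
 f(z) = C1


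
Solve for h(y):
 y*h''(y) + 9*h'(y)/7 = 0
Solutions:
 h(y) = C1 + C2/y^(2/7)


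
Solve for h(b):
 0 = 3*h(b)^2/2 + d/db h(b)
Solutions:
 h(b) = 2/(C1 + 3*b)


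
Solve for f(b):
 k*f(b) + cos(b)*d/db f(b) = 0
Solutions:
 f(b) = C1*exp(k*(log(sin(b) - 1) - log(sin(b) + 1))/2)


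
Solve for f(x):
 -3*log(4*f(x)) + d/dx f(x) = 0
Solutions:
 -Integral(1/(log(_y) + 2*log(2)), (_y, f(x)))/3 = C1 - x


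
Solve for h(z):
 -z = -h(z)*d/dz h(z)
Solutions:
 h(z) = -sqrt(C1 + z^2)
 h(z) = sqrt(C1 + z^2)


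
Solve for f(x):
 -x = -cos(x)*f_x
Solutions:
 f(x) = C1 + Integral(x/cos(x), x)


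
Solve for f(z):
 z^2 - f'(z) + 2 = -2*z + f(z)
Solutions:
 f(z) = C1*exp(-z) + z^2 + 2


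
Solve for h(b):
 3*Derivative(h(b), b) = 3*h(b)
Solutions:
 h(b) = C1*exp(b)


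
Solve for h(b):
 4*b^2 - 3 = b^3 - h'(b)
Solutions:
 h(b) = C1 + b^4/4 - 4*b^3/3 + 3*b


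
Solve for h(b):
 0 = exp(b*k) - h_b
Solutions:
 h(b) = C1 + exp(b*k)/k


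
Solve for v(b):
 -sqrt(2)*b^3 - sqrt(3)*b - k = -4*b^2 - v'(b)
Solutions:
 v(b) = C1 + sqrt(2)*b^4/4 - 4*b^3/3 + sqrt(3)*b^2/2 + b*k


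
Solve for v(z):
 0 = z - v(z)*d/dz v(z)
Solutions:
 v(z) = -sqrt(C1 + z^2)
 v(z) = sqrt(C1 + z^2)


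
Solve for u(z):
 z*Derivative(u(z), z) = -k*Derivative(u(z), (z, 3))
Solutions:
 u(z) = C1 + Integral(C2*airyai(z*(-1/k)^(1/3)) + C3*airybi(z*(-1/k)^(1/3)), z)


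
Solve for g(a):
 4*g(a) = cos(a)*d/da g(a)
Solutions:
 g(a) = C1*(sin(a)^2 + 2*sin(a) + 1)/(sin(a)^2 - 2*sin(a) + 1)


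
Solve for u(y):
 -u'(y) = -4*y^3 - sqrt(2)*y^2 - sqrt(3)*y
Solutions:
 u(y) = C1 + y^4 + sqrt(2)*y^3/3 + sqrt(3)*y^2/2


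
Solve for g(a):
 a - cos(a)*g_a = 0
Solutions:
 g(a) = C1 + Integral(a/cos(a), a)


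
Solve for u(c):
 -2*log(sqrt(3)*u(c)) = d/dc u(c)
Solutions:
 Integral(1/(2*log(_y) + log(3)), (_y, u(c))) = C1 - c


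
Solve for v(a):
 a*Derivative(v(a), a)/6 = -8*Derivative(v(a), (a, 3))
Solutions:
 v(a) = C1 + Integral(C2*airyai(-6^(2/3)*a/12) + C3*airybi(-6^(2/3)*a/12), a)


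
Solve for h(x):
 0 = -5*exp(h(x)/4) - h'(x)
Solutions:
 h(x) = 4*log(1/(C1 + 5*x)) + 8*log(2)


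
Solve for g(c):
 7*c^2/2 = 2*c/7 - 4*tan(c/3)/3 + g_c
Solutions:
 g(c) = C1 + 7*c^3/6 - c^2/7 - 4*log(cos(c/3))


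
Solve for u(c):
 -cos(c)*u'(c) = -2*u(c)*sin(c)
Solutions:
 u(c) = C1/cos(c)^2


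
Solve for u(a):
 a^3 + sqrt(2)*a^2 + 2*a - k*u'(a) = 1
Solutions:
 u(a) = C1 + a^4/(4*k) + sqrt(2)*a^3/(3*k) + a^2/k - a/k


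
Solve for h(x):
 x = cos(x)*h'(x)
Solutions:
 h(x) = C1 + Integral(x/cos(x), x)


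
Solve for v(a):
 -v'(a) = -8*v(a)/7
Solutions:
 v(a) = C1*exp(8*a/7)


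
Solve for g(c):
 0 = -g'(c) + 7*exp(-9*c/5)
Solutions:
 g(c) = C1 - 35*exp(-9*c/5)/9


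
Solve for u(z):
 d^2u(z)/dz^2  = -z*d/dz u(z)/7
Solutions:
 u(z) = C1 + C2*erf(sqrt(14)*z/14)


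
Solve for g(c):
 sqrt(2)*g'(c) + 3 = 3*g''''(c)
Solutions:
 g(c) = C1 + C4*exp(2^(1/6)*3^(2/3)*c/3) - 3*sqrt(2)*c/2 + (C2*sin(6^(1/6)*c/2) + C3*cos(6^(1/6)*c/2))*exp(-2^(1/6)*3^(2/3)*c/6)


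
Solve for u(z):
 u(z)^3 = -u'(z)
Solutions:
 u(z) = -sqrt(2)*sqrt(-1/(C1 - z))/2
 u(z) = sqrt(2)*sqrt(-1/(C1 - z))/2


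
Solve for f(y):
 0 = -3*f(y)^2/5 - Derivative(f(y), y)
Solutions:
 f(y) = 5/(C1 + 3*y)


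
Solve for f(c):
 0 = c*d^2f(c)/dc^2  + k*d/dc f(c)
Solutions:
 f(c) = C1 + c^(1 - re(k))*(C2*sin(log(c)*Abs(im(k))) + C3*cos(log(c)*im(k)))


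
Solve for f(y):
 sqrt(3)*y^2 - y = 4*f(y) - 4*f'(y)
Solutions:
 f(y) = C1*exp(y) + sqrt(3)*y^2/4 - y/4 + sqrt(3)*y/2 - 1/4 + sqrt(3)/2


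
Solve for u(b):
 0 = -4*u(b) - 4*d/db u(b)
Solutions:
 u(b) = C1*exp(-b)


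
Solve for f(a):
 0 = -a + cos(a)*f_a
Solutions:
 f(a) = C1 + Integral(a/cos(a), a)


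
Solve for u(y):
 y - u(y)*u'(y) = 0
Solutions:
 u(y) = -sqrt(C1 + y^2)
 u(y) = sqrt(C1 + y^2)


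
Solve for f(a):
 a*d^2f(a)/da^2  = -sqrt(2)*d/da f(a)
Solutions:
 f(a) = C1 + C2*a^(1 - sqrt(2))


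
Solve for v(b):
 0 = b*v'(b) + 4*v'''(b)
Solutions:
 v(b) = C1 + Integral(C2*airyai(-2^(1/3)*b/2) + C3*airybi(-2^(1/3)*b/2), b)


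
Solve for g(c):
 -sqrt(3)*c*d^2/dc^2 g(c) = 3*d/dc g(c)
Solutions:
 g(c) = C1 + C2*c^(1 - sqrt(3))


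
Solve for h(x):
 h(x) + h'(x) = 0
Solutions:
 h(x) = C1*exp(-x)


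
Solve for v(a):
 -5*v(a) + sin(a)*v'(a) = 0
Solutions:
 v(a) = C1*sqrt(cos(a) - 1)*(cos(a)^2 - 2*cos(a) + 1)/(sqrt(cos(a) + 1)*(cos(a)^2 + 2*cos(a) + 1))


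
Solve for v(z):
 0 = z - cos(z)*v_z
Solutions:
 v(z) = C1 + Integral(z/cos(z), z)


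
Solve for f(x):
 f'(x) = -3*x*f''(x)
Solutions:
 f(x) = C1 + C2*x^(2/3)


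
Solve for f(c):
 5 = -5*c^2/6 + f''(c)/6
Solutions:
 f(c) = C1 + C2*c + 5*c^4/12 + 15*c^2


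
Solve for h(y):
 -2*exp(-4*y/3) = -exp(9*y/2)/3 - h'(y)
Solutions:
 h(y) = C1 - 2*exp(9*y/2)/27 - 3*exp(-4*y/3)/2


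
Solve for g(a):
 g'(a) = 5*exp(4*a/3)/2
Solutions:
 g(a) = C1 + 15*exp(4*a/3)/8


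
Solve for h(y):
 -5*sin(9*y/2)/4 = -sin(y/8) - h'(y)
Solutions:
 h(y) = C1 + 8*cos(y/8) - 5*cos(9*y/2)/18


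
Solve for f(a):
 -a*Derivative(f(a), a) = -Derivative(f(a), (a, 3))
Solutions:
 f(a) = C1 + Integral(C2*airyai(a) + C3*airybi(a), a)


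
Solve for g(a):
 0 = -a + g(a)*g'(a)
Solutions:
 g(a) = -sqrt(C1 + a^2)
 g(a) = sqrt(C1 + a^2)


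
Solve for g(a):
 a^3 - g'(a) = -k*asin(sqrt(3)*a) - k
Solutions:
 g(a) = C1 + a^4/4 + a*k + k*(a*asin(sqrt(3)*a) + sqrt(3)*sqrt(1 - 3*a^2)/3)


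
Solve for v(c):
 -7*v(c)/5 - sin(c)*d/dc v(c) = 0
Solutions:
 v(c) = C1*(cos(c) + 1)^(7/10)/(cos(c) - 1)^(7/10)


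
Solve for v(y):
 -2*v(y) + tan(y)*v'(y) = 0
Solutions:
 v(y) = C1*sin(y)^2


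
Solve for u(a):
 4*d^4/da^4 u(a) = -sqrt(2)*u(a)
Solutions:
 u(a) = (C1*sin(2^(1/8)*a/2) + C2*cos(2^(1/8)*a/2))*exp(-2^(1/8)*a/2) + (C3*sin(2^(1/8)*a/2) + C4*cos(2^(1/8)*a/2))*exp(2^(1/8)*a/2)


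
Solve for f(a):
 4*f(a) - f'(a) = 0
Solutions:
 f(a) = C1*exp(4*a)


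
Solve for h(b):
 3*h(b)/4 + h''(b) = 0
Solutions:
 h(b) = C1*sin(sqrt(3)*b/2) + C2*cos(sqrt(3)*b/2)


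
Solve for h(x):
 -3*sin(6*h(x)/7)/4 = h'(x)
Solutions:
 3*x/4 + 7*log(cos(6*h(x)/7) - 1)/12 - 7*log(cos(6*h(x)/7) + 1)/12 = C1


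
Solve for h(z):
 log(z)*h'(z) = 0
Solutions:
 h(z) = C1


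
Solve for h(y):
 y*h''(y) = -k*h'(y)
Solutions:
 h(y) = C1 + y^(1 - re(k))*(C2*sin(log(y)*Abs(im(k))) + C3*cos(log(y)*im(k)))


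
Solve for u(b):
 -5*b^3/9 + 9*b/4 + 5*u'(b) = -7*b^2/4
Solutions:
 u(b) = C1 + b^4/36 - 7*b^3/60 - 9*b^2/40


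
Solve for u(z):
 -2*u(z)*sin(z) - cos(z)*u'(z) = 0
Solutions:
 u(z) = C1*cos(z)^2


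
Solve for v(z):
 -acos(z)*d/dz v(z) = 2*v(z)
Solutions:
 v(z) = C1*exp(-2*Integral(1/acos(z), z))


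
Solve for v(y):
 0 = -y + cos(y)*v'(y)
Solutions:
 v(y) = C1 + Integral(y/cos(y), y)


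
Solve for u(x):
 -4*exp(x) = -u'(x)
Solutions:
 u(x) = C1 + 4*exp(x)


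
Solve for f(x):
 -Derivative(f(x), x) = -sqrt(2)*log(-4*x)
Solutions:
 f(x) = C1 + sqrt(2)*x*log(-x) + sqrt(2)*x*(-1 + 2*log(2))


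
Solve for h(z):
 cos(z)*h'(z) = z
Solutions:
 h(z) = C1 + Integral(z/cos(z), z)


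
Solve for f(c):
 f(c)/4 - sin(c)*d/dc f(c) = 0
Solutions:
 f(c) = C1*(cos(c) - 1)^(1/8)/(cos(c) + 1)^(1/8)


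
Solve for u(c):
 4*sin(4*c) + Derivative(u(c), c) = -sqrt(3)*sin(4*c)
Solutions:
 u(c) = C1 + sqrt(3)*cos(4*c)/4 + cos(4*c)


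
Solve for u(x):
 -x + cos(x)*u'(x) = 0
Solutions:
 u(x) = C1 + Integral(x/cos(x), x)


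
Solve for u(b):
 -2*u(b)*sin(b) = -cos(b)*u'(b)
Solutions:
 u(b) = C1/cos(b)^2


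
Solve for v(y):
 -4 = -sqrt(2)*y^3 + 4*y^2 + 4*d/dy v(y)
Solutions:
 v(y) = C1 + sqrt(2)*y^4/16 - y^3/3 - y


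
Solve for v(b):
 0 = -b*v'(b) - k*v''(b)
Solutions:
 v(b) = C1 + C2*sqrt(k)*erf(sqrt(2)*b*sqrt(1/k)/2)


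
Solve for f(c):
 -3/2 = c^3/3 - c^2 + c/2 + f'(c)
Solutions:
 f(c) = C1 - c^4/12 + c^3/3 - c^2/4 - 3*c/2


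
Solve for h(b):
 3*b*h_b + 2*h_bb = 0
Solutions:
 h(b) = C1 + C2*erf(sqrt(3)*b/2)


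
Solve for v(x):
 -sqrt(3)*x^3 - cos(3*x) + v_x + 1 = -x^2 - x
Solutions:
 v(x) = C1 + sqrt(3)*x^4/4 - x^3/3 - x^2/2 - x + sin(3*x)/3


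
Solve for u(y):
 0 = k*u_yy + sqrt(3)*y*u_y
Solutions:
 u(y) = C1 + C2*sqrt(k)*erf(sqrt(2)*3^(1/4)*y*sqrt(1/k)/2)


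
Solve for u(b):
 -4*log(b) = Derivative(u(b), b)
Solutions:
 u(b) = C1 - 4*b*log(b) + 4*b


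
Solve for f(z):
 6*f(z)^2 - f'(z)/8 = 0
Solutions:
 f(z) = -1/(C1 + 48*z)


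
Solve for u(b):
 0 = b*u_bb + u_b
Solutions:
 u(b) = C1 + C2*log(b)


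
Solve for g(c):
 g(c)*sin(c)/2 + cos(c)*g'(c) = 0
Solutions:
 g(c) = C1*sqrt(cos(c))


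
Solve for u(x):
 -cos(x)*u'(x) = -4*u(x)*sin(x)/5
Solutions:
 u(x) = C1/cos(x)^(4/5)


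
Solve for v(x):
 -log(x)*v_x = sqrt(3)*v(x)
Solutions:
 v(x) = C1*exp(-sqrt(3)*li(x))


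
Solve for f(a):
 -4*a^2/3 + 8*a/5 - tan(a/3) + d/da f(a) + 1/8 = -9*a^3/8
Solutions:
 f(a) = C1 - 9*a^4/32 + 4*a^3/9 - 4*a^2/5 - a/8 - 3*log(cos(a/3))


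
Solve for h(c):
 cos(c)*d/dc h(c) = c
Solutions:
 h(c) = C1 + Integral(c/cos(c), c)


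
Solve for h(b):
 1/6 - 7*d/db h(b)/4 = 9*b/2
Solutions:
 h(b) = C1 - 9*b^2/7 + 2*b/21


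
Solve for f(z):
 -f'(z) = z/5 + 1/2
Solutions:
 f(z) = C1 - z^2/10 - z/2


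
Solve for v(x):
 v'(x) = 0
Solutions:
 v(x) = C1


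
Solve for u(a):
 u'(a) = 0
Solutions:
 u(a) = C1


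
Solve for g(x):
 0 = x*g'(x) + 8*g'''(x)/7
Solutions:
 g(x) = C1 + Integral(C2*airyai(-7^(1/3)*x/2) + C3*airybi(-7^(1/3)*x/2), x)


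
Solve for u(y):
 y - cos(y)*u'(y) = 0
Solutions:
 u(y) = C1 + Integral(y/cos(y), y)


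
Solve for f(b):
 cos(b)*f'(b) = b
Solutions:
 f(b) = C1 + Integral(b/cos(b), b)


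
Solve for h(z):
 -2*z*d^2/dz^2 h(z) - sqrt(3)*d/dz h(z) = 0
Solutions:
 h(z) = C1 + C2*z^(1 - sqrt(3)/2)


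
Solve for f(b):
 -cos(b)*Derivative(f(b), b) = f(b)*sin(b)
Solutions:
 f(b) = C1*cos(b)


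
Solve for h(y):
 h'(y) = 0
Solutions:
 h(y) = C1


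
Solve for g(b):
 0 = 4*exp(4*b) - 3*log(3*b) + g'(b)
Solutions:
 g(b) = C1 + 3*b*log(b) + 3*b*(-1 + log(3)) - exp(4*b)


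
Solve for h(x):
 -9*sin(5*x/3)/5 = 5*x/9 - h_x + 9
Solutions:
 h(x) = C1 + 5*x^2/18 + 9*x - 27*cos(5*x/3)/25


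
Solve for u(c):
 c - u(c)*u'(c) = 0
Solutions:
 u(c) = -sqrt(C1 + c^2)
 u(c) = sqrt(C1 + c^2)


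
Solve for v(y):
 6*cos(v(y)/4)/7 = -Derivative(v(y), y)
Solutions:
 6*y/7 - 2*log(sin(v(y)/4) - 1) + 2*log(sin(v(y)/4) + 1) = C1


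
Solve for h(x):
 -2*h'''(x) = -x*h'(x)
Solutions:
 h(x) = C1 + Integral(C2*airyai(2^(2/3)*x/2) + C3*airybi(2^(2/3)*x/2), x)


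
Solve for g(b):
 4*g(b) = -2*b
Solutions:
 g(b) = -b/2


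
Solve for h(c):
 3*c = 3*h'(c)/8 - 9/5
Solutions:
 h(c) = C1 + 4*c^2 + 24*c/5


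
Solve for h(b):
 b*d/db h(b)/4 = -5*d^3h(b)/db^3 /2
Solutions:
 h(b) = C1 + Integral(C2*airyai(-10^(2/3)*b/10) + C3*airybi(-10^(2/3)*b/10), b)


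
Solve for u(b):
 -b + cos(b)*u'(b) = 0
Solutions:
 u(b) = C1 + Integral(b/cos(b), b)


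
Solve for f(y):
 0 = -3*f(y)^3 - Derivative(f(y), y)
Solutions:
 f(y) = -sqrt(2)*sqrt(-1/(C1 - 3*y))/2
 f(y) = sqrt(2)*sqrt(-1/(C1 - 3*y))/2


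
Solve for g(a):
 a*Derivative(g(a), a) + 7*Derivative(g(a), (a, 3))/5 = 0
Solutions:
 g(a) = C1 + Integral(C2*airyai(-5^(1/3)*7^(2/3)*a/7) + C3*airybi(-5^(1/3)*7^(2/3)*a/7), a)


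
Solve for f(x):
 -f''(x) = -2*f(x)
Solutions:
 f(x) = C1*exp(-sqrt(2)*x) + C2*exp(sqrt(2)*x)


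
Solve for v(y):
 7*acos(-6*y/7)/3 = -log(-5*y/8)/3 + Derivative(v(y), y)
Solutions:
 v(y) = C1 + y*log(-y)/3 + 7*y*acos(-6*y/7)/3 - y*log(2) - y/3 + y*log(5)/3 + 7*sqrt(49 - 36*y^2)/18


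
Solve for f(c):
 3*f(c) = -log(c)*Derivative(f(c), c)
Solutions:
 f(c) = C1*exp(-3*li(c))


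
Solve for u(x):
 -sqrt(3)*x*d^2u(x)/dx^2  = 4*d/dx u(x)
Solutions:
 u(x) = C1 + C2*x^(1 - 4*sqrt(3)/3)


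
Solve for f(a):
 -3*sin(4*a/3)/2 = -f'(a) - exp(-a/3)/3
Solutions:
 f(a) = C1 - 9*cos(4*a/3)/8 + exp(-a/3)


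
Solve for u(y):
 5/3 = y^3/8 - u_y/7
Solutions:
 u(y) = C1 + 7*y^4/32 - 35*y/3


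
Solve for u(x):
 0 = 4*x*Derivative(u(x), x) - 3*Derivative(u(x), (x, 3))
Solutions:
 u(x) = C1 + Integral(C2*airyai(6^(2/3)*x/3) + C3*airybi(6^(2/3)*x/3), x)


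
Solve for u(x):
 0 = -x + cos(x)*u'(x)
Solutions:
 u(x) = C1 + Integral(x/cos(x), x)


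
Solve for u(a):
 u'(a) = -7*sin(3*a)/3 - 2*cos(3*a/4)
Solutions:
 u(a) = C1 - 8*sin(3*a/4)/3 + 7*cos(3*a)/9


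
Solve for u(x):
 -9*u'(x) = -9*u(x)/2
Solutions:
 u(x) = C1*exp(x/2)


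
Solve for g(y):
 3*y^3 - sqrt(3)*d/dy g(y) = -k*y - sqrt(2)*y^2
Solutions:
 g(y) = C1 + sqrt(3)*k*y^2/6 + sqrt(3)*y^4/4 + sqrt(6)*y^3/9


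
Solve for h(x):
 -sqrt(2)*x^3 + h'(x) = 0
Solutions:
 h(x) = C1 + sqrt(2)*x^4/4


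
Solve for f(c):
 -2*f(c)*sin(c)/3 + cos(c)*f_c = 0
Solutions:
 f(c) = C1/cos(c)^(2/3)


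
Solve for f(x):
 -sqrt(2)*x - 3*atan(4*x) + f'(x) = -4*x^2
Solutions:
 f(x) = C1 - 4*x^3/3 + sqrt(2)*x^2/2 + 3*x*atan(4*x) - 3*log(16*x^2 + 1)/8


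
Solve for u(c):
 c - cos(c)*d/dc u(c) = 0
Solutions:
 u(c) = C1 + Integral(c/cos(c), c)


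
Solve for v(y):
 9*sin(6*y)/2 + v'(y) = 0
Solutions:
 v(y) = C1 + 3*cos(6*y)/4


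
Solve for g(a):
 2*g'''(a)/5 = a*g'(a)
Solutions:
 g(a) = C1 + Integral(C2*airyai(2^(2/3)*5^(1/3)*a/2) + C3*airybi(2^(2/3)*5^(1/3)*a/2), a)


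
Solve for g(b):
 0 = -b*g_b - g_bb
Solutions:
 g(b) = C1 + C2*erf(sqrt(2)*b/2)


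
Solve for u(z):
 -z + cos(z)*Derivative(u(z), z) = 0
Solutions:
 u(z) = C1 + Integral(z/cos(z), z)


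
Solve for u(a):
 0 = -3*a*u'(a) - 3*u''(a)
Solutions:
 u(a) = C1 + C2*erf(sqrt(2)*a/2)


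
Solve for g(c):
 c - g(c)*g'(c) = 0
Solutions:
 g(c) = -sqrt(C1 + c^2)
 g(c) = sqrt(C1 + c^2)


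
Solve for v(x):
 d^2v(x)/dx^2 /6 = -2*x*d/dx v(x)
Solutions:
 v(x) = C1 + C2*erf(sqrt(6)*x)


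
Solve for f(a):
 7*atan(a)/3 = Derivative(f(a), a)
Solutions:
 f(a) = C1 + 7*a*atan(a)/3 - 7*log(a^2 + 1)/6


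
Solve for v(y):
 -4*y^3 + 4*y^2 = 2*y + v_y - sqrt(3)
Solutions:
 v(y) = C1 - y^4 + 4*y^3/3 - y^2 + sqrt(3)*y


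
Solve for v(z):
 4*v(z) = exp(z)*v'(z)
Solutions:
 v(z) = C1*exp(-4*exp(-z))


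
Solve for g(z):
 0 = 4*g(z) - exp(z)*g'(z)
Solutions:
 g(z) = C1*exp(-4*exp(-z))


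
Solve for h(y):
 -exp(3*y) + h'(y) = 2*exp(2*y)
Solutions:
 h(y) = C1 + exp(3*y)/3 + exp(2*y)


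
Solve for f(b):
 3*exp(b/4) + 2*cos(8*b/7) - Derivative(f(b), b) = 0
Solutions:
 f(b) = C1 + 12*exp(b/4) + 7*sin(8*b/7)/4


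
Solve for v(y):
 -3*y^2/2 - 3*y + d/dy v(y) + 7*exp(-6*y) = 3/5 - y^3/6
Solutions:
 v(y) = C1 - y^4/24 + y^3/2 + 3*y^2/2 + 3*y/5 + 7*exp(-6*y)/6


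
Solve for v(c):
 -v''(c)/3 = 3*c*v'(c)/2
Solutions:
 v(c) = C1 + C2*erf(3*c/2)


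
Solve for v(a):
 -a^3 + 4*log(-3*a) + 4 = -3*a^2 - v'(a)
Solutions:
 v(a) = C1 + a^4/4 - a^3 - 4*a*log(-a) - 4*a*log(3)


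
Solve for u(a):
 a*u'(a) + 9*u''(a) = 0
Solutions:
 u(a) = C1 + C2*erf(sqrt(2)*a/6)


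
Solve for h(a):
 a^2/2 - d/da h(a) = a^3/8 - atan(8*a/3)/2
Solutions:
 h(a) = C1 - a^4/32 + a^3/6 + a*atan(8*a/3)/2 - 3*log(64*a^2 + 9)/32


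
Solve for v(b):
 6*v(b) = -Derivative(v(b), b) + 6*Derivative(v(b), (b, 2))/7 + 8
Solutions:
 v(b) = C1*exp(b*(7 - sqrt(1057))/12) + C2*exp(b*(7 + sqrt(1057))/12) + 4/3


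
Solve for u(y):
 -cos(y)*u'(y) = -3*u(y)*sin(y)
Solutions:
 u(y) = C1/cos(y)^3


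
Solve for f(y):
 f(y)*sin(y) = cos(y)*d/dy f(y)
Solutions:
 f(y) = C1/cos(y)


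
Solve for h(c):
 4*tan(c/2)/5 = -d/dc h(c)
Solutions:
 h(c) = C1 + 8*log(cos(c/2))/5


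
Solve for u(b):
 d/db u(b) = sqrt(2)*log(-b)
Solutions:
 u(b) = C1 + sqrt(2)*b*log(-b) - sqrt(2)*b


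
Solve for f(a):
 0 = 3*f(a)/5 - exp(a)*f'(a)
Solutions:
 f(a) = C1*exp(-3*exp(-a)/5)


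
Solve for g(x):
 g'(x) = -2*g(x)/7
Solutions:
 g(x) = C1*exp(-2*x/7)


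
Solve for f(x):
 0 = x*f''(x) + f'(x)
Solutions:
 f(x) = C1 + C2*log(x)


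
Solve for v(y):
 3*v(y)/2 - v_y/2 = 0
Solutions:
 v(y) = C1*exp(3*y)


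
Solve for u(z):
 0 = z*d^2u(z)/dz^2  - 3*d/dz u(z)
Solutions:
 u(z) = C1 + C2*z^4


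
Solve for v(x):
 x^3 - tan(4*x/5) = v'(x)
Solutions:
 v(x) = C1 + x^4/4 + 5*log(cos(4*x/5))/4


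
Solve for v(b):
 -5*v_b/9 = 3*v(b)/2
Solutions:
 v(b) = C1*exp(-27*b/10)


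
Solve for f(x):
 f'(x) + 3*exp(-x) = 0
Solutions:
 f(x) = C1 + 3*exp(-x)


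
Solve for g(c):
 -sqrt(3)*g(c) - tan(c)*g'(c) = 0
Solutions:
 g(c) = C1/sin(c)^(sqrt(3))


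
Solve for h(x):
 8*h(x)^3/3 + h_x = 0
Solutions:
 h(x) = -sqrt(6)*sqrt(-1/(C1 - 8*x))/2
 h(x) = sqrt(6)*sqrt(-1/(C1 - 8*x))/2


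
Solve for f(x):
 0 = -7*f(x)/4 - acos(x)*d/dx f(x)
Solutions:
 f(x) = C1*exp(-7*Integral(1/acos(x), x)/4)


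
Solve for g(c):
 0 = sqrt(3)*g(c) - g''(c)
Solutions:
 g(c) = C1*exp(-3^(1/4)*c) + C2*exp(3^(1/4)*c)


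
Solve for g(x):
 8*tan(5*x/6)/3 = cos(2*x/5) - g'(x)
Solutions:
 g(x) = C1 + 16*log(cos(5*x/6))/5 + 5*sin(2*x/5)/2


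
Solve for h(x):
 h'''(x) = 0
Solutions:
 h(x) = C1 + C2*x + C3*x^2


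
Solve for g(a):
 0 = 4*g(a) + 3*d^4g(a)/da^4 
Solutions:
 g(a) = (C1*sin(3^(3/4)*a/3) + C2*cos(3^(3/4)*a/3))*exp(-3^(3/4)*a/3) + (C3*sin(3^(3/4)*a/3) + C4*cos(3^(3/4)*a/3))*exp(3^(3/4)*a/3)


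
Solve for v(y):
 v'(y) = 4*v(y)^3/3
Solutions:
 v(y) = -sqrt(6)*sqrt(-1/(C1 + 4*y))/2
 v(y) = sqrt(6)*sqrt(-1/(C1 + 4*y))/2


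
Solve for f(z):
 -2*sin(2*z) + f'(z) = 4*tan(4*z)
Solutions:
 f(z) = C1 - log(cos(4*z)) - cos(2*z)


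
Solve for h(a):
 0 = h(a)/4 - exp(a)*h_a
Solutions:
 h(a) = C1*exp(-exp(-a)/4)


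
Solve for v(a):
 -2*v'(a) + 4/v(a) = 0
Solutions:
 v(a) = -sqrt(C1 + 4*a)
 v(a) = sqrt(C1 + 4*a)


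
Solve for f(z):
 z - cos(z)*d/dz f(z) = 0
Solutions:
 f(z) = C1 + Integral(z/cos(z), z)


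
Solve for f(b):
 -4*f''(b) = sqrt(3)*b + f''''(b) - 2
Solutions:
 f(b) = C1 + C2*b + C3*sin(2*b) + C4*cos(2*b) - sqrt(3)*b^3/24 + b^2/4


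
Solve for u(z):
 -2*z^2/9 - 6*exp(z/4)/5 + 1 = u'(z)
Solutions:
 u(z) = C1 - 2*z^3/27 + z - 24*exp(z/4)/5


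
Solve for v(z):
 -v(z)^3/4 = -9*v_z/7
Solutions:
 v(z) = -3*sqrt(2)*sqrt(-1/(C1 + 7*z))
 v(z) = 3*sqrt(2)*sqrt(-1/(C1 + 7*z))


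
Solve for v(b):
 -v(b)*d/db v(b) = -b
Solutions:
 v(b) = -sqrt(C1 + b^2)
 v(b) = sqrt(C1 + b^2)


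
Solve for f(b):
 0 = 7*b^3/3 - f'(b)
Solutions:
 f(b) = C1 + 7*b^4/12


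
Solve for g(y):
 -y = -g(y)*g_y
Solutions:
 g(y) = -sqrt(C1 + y^2)
 g(y) = sqrt(C1 + y^2)


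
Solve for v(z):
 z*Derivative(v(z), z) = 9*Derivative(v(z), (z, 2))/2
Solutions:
 v(z) = C1 + C2*erfi(z/3)


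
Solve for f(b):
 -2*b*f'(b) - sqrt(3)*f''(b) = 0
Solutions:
 f(b) = C1 + C2*erf(3^(3/4)*b/3)


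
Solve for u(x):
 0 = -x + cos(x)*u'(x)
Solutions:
 u(x) = C1 + Integral(x/cos(x), x)


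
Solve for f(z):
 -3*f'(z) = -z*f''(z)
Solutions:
 f(z) = C1 + C2*z^4


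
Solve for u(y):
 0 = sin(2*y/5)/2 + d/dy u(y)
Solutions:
 u(y) = C1 + 5*cos(2*y/5)/4


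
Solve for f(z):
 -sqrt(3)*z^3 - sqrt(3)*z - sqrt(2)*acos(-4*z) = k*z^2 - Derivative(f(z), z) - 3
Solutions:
 f(z) = C1 + k*z^3/3 + sqrt(3)*z^4/4 + sqrt(3)*z^2/2 - 3*z + sqrt(2)*(z*acos(-4*z) + sqrt(1 - 16*z^2)/4)


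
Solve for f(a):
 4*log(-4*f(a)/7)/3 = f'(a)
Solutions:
 -3*Integral(1/(log(-_y) - log(7) + 2*log(2)), (_y, f(a)))/4 = C1 - a


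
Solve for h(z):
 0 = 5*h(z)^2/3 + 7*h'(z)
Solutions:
 h(z) = 21/(C1 + 5*z)


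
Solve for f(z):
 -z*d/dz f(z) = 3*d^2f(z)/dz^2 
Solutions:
 f(z) = C1 + C2*erf(sqrt(6)*z/6)


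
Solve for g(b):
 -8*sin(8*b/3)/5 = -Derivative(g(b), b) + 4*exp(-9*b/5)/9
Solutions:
 g(b) = C1 - 3*cos(8*b/3)/5 - 20*exp(-9*b/5)/81


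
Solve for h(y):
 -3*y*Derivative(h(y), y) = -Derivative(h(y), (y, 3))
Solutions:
 h(y) = C1 + Integral(C2*airyai(3^(1/3)*y) + C3*airybi(3^(1/3)*y), y)


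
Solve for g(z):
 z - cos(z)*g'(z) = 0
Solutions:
 g(z) = C1 + Integral(z/cos(z), z)


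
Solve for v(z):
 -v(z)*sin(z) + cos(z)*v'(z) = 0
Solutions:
 v(z) = C1/cos(z)


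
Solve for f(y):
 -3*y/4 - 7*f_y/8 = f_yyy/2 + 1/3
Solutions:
 f(y) = C1 + C2*sin(sqrt(7)*y/2) + C3*cos(sqrt(7)*y/2) - 3*y^2/7 - 8*y/21


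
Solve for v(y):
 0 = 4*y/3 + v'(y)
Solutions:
 v(y) = C1 - 2*y^2/3


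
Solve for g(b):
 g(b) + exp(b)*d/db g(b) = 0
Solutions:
 g(b) = C1*exp(exp(-b))


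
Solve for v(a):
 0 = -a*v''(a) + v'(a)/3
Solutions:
 v(a) = C1 + C2*a^(4/3)


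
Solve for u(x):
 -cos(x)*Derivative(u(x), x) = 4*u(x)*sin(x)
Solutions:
 u(x) = C1*cos(x)^4


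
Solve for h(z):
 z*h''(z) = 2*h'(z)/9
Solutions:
 h(z) = C1 + C2*z^(11/9)


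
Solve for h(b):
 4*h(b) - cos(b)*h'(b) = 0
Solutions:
 h(b) = C1*(sin(b)^2 + 2*sin(b) + 1)/(sin(b)^2 - 2*sin(b) + 1)


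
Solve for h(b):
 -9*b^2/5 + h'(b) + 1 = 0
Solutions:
 h(b) = C1 + 3*b^3/5 - b


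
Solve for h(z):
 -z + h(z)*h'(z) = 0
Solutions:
 h(z) = -sqrt(C1 + z^2)
 h(z) = sqrt(C1 + z^2)


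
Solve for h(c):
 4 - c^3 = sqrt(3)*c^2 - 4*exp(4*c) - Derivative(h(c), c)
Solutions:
 h(c) = C1 + c^4/4 + sqrt(3)*c^3/3 - 4*c - exp(4*c)


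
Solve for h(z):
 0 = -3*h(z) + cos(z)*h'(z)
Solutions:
 h(z) = C1*(sin(z) + 1)^(3/2)/(sin(z) - 1)^(3/2)


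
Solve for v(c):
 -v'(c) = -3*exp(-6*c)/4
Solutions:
 v(c) = C1 - exp(-6*c)/8


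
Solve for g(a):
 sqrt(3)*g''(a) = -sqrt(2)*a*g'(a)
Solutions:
 g(a) = C1 + C2*erf(6^(3/4)*a/6)


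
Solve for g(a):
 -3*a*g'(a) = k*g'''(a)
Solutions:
 g(a) = C1 + Integral(C2*airyai(3^(1/3)*a*(-1/k)^(1/3)) + C3*airybi(3^(1/3)*a*(-1/k)^(1/3)), a)


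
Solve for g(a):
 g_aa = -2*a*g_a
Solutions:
 g(a) = C1 + C2*erf(a)


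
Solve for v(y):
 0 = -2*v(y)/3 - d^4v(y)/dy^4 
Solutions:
 v(y) = (C1*sin(6^(3/4)*y/6) + C2*cos(6^(3/4)*y/6))*exp(-6^(3/4)*y/6) + (C3*sin(6^(3/4)*y/6) + C4*cos(6^(3/4)*y/6))*exp(6^(3/4)*y/6)


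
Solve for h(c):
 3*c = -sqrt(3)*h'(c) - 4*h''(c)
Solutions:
 h(c) = C1 + C2*exp(-sqrt(3)*c/4) - sqrt(3)*c^2/2 + 4*c


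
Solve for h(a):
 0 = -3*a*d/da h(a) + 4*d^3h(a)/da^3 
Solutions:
 h(a) = C1 + Integral(C2*airyai(6^(1/3)*a/2) + C3*airybi(6^(1/3)*a/2), a)


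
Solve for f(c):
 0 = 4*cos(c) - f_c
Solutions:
 f(c) = C1 + 4*sin(c)


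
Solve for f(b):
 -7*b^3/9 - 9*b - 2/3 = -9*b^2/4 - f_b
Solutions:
 f(b) = C1 + 7*b^4/36 - 3*b^3/4 + 9*b^2/2 + 2*b/3


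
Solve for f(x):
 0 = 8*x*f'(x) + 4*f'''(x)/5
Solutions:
 f(x) = C1 + Integral(C2*airyai(-10^(1/3)*x) + C3*airybi(-10^(1/3)*x), x)


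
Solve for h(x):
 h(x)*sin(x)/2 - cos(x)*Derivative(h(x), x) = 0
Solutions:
 h(x) = C1/sqrt(cos(x))


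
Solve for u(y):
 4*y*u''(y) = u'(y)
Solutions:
 u(y) = C1 + C2*y^(5/4)


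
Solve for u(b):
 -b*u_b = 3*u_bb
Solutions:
 u(b) = C1 + C2*erf(sqrt(6)*b/6)


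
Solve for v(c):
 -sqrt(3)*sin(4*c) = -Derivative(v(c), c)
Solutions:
 v(c) = C1 - sqrt(3)*cos(4*c)/4


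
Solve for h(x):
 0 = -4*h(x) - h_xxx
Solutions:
 h(x) = C3*exp(-2^(2/3)*x) + (C1*sin(2^(2/3)*sqrt(3)*x/2) + C2*cos(2^(2/3)*sqrt(3)*x/2))*exp(2^(2/3)*x/2)


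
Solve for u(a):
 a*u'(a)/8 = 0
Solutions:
 u(a) = C1


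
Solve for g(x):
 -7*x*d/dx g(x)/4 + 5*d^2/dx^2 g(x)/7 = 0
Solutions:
 g(x) = C1 + C2*erfi(7*sqrt(10)*x/20)


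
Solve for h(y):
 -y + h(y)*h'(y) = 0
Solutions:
 h(y) = -sqrt(C1 + y^2)
 h(y) = sqrt(C1 + y^2)


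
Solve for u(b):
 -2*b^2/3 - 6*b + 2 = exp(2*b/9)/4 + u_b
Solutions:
 u(b) = C1 - 2*b^3/9 - 3*b^2 + 2*b - 9*exp(2*b/9)/8


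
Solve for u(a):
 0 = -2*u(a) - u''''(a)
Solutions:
 u(a) = (C1*sin(2^(3/4)*a/2) + C2*cos(2^(3/4)*a/2))*exp(-2^(3/4)*a/2) + (C3*sin(2^(3/4)*a/2) + C4*cos(2^(3/4)*a/2))*exp(2^(3/4)*a/2)


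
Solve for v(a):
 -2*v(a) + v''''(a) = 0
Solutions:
 v(a) = C1*exp(-2^(1/4)*a) + C2*exp(2^(1/4)*a) + C3*sin(2^(1/4)*a) + C4*cos(2^(1/4)*a)


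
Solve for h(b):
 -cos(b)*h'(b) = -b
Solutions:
 h(b) = C1 + Integral(b/cos(b), b)


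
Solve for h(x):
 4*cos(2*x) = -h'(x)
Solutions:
 h(x) = C1 - 2*sin(2*x)


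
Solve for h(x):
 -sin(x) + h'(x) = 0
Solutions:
 h(x) = C1 - cos(x)


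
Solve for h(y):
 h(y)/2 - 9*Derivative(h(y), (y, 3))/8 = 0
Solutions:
 h(y) = C3*exp(2^(2/3)*3^(1/3)*y/3) + (C1*sin(2^(2/3)*3^(5/6)*y/6) + C2*cos(2^(2/3)*3^(5/6)*y/6))*exp(-2^(2/3)*3^(1/3)*y/6)


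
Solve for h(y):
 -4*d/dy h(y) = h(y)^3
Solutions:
 h(y) = -sqrt(2)*sqrt(-1/(C1 - y))
 h(y) = sqrt(2)*sqrt(-1/(C1 - y))


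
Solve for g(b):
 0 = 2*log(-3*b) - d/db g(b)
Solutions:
 g(b) = C1 + 2*b*log(-b) + 2*b*(-1 + log(3))


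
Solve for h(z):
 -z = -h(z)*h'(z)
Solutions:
 h(z) = -sqrt(C1 + z^2)
 h(z) = sqrt(C1 + z^2)


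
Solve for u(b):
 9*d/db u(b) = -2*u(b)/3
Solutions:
 u(b) = C1*exp(-2*b/27)


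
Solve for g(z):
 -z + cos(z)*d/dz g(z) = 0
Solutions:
 g(z) = C1 + Integral(z/cos(z), z)


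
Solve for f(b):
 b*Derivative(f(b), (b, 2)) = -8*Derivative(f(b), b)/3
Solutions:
 f(b) = C1 + C2/b^(5/3)


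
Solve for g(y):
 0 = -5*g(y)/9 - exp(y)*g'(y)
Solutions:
 g(y) = C1*exp(5*exp(-y)/9)


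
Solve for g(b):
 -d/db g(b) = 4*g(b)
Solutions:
 g(b) = C1*exp(-4*b)


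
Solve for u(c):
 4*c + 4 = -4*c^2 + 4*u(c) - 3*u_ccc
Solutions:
 u(c) = C3*exp(6^(2/3)*c/3) + c^2 + c + (C1*sin(2^(2/3)*3^(1/6)*c/2) + C2*cos(2^(2/3)*3^(1/6)*c/2))*exp(-6^(2/3)*c/6) + 1


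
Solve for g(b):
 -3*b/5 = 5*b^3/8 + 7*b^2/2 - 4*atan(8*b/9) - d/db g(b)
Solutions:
 g(b) = C1 + 5*b^4/32 + 7*b^3/6 + 3*b^2/10 - 4*b*atan(8*b/9) + 9*log(64*b^2 + 81)/4


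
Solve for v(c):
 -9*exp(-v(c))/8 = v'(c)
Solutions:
 v(c) = log(C1 - 9*c/8)


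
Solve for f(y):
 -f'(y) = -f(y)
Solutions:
 f(y) = C1*exp(y)


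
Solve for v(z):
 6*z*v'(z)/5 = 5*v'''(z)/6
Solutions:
 v(z) = C1 + Integral(C2*airyai(5^(1/3)*6^(2/3)*z/5) + C3*airybi(5^(1/3)*6^(2/3)*z/5), z)


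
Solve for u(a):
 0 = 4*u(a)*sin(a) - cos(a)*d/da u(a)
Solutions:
 u(a) = C1/cos(a)^4


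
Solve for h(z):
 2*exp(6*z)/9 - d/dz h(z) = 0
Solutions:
 h(z) = C1 + exp(6*z)/27


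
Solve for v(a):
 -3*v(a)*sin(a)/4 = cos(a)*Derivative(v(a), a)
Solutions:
 v(a) = C1*cos(a)^(3/4)


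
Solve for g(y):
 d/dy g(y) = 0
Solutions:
 g(y) = C1


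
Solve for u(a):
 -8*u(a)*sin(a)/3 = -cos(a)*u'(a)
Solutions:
 u(a) = C1/cos(a)^(8/3)


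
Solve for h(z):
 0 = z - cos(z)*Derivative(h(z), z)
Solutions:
 h(z) = C1 + Integral(z/cos(z), z)
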